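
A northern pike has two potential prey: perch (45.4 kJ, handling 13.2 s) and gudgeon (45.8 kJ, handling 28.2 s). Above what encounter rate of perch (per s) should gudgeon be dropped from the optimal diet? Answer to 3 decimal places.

0.068 per s

Drop gudgeon once their profitability E₂/h₂ falls below the rate achievable on perch alone: E₂/h₂ = λE₁/(1 + λh₁).
Solve for λ: λE₁h₂ = E₂(1 + λh₁) → λ(E₁h₂ − E₂h₁) = E₂ → λ = E₂/(E₁h₂ − E₂h₁).
λ = 45.8/(45.4×28.2 − 45.8×13.2) = 45.8/675.7 = 0.06778 per s.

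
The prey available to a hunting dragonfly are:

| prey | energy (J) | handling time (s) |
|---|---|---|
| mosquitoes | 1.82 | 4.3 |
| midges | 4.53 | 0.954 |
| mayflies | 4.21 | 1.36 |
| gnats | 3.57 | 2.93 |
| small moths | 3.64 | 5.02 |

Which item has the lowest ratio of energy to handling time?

In descending order of E/h:
midges: 4.53/0.954 = 4.75 J/s
mayflies: 4.21/1.36 = 3.1 J/s
gnats: 3.57/2.93 = 1.22 J/s
small moths: 3.64/5.02 = 0.725 J/s
mosquitoes: 1.82/4.3 = 0.423 J/s

mosquitoes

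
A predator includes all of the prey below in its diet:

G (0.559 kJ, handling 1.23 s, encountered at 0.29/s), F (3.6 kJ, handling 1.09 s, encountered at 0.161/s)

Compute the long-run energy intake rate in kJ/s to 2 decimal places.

0.48 kJ/s

R = Σλ_iE_i / (1 + Σλ_ih_i)
Numerator: 0.29×0.559 + 0.161×3.6 = 0.7417
Denominator: 1 + 0.29×1.23 + 0.161×1.09 = 1.532
R = 0.7417/1.532 = 0.4841 kJ/s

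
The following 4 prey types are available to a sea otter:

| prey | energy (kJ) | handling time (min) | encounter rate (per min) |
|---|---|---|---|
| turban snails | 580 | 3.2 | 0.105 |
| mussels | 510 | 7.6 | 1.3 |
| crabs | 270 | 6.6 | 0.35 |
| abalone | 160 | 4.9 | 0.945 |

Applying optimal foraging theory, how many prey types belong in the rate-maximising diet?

E/h in descending order: turban snails 181, mussels 67.1, crabs 40.9, abalone 32.7 kJ/min. The optimal diet is the largest prefix of this list for which every included type satisfies E_i/h_i > R on the types above it.
Rate on top 1: 45.58. mussels: 67.1 > 45.58 → include.
Rate on top 2: 64.54. crabs: 40.9 < 64.54 → exclude; stop.
Optimal diet: turban snails, mussels — 2 of 4 types.

2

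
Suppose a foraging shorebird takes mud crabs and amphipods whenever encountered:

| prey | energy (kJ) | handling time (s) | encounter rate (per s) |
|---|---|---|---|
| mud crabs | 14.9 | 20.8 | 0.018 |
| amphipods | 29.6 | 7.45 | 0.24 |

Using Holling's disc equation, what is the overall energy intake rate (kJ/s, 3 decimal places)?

R = (0.018×14.9 + 0.24×29.6) / (1 + 0.018×20.8 + 0.24×7.45) = 7.372/3.162 = 2.331 kJ/s.

2.331 kJ/s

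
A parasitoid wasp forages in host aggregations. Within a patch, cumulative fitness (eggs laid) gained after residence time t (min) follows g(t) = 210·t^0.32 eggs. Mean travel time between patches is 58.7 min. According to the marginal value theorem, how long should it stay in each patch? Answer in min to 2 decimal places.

27.62 min

Optimal t* satisfies g'(t*) = g(t*)/(T + t*).
g'(t) = 0.32·210·t^-0.68. Setting 0.32·210·t^-0.68 = 210·t^0.32/(58.7+t) gives 0.32(58.7+t) = t, so 0.68·t = 0.32×58.7.
t* = 0.32×58.7/0.68 = 27.62 min.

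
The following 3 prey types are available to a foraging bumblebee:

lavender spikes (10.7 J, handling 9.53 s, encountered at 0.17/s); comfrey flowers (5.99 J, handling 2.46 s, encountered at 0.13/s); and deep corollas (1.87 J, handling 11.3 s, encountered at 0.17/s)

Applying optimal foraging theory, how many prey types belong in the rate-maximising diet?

2

E/h in descending order: comfrey flowers 2.43, lavender spikes 1.12, deep corollas 0.165 J/s. The optimal diet is the largest prefix of this list for which every included type satisfies E_i/h_i > R on the types above it.
Rate on top 1: 0.59. lavender spikes: 1.12 > 0.59 → include.
Rate on top 2: 0.8836. deep corollas: 0.165 < 0.8836 → exclude; stop.
Optimal diet: comfrey flowers, lavender spikes — 2 of 3 types.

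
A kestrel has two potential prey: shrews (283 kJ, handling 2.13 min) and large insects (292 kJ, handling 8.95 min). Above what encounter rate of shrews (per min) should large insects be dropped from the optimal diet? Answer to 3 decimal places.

At the threshold, the rate on shrews alone equals the profitability of large insects: λ·283/(1 + λ·2.13) = 292/8.95 = 32.63.
Rearranging, λ(283 − 32.63×2.13) = 32.63, so λ = 32.63/213.5 = 0.1528 per min.

0.153 per min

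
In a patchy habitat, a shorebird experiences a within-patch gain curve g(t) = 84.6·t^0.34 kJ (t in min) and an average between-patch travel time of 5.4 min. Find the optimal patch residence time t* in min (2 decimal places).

Maximise g(t)/(T+t): set derivative to zero → g'(t)(T+t) = g(t).
g'(t) = 0.34·84.6·t^-0.66. Setting 0.34·84.6·t^-0.66 = 84.6·t^0.34/(5.4+t) gives 0.34(5.4+t) = t, so 0.66·t = 0.34×5.4.
t* = 0.34×5.4/0.66 = 2.782 min.

2.78 min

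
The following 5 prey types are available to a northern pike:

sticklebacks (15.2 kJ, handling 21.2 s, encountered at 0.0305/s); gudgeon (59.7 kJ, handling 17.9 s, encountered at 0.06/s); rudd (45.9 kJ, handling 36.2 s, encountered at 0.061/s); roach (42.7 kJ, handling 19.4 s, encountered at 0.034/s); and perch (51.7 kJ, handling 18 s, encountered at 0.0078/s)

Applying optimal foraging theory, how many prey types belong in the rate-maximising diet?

Rank by E/h (kJ/s): gudgeon 3.34, perch 2.87, roach 2.2, rudd 1.27, sticklebacks 0.717. Include each in turn until the next type's E/h falls below the running intake rate.
Rate on top 1: 1.727. perch: 2.87 > 1.727 → include.
Rate on top 2: 1.8. roach: 2.2 > 1.8 → include.
Rate on top 3: 1.892. rudd: 1.27 < 1.892 → exclude; stop.
Optimal diet: gudgeon, perch, roach — 3 of 5 types.

3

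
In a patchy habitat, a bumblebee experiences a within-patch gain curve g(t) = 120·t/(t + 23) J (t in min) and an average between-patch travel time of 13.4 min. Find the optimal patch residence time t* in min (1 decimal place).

Optimal t* satisfies g'(t*) = g(t*)/(T + t*).
g'(t) = 120·23/(t + 23)². Setting 120·23/(t+23)² = 120t/[(t+23)(13.4+t)] gives 23(13.4+t) = t(t+23), so t² = 23×13.4 = 308.2.
t* = √308.2 = 17.56 min.

17.6 min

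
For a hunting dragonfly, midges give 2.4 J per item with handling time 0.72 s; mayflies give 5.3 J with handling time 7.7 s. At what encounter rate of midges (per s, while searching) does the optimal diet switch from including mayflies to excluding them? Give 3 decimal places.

0.361 per s

At the threshold, the rate on midges alone equals the profitability of mayflies: λ·2.4/(1 + λ·0.72) = 5.3/7.7 = 0.6883.
Rearranging, λ(2.4 − 0.6883×0.72) = 0.6883, so λ = 0.6883/1.904 = 0.3614 per s.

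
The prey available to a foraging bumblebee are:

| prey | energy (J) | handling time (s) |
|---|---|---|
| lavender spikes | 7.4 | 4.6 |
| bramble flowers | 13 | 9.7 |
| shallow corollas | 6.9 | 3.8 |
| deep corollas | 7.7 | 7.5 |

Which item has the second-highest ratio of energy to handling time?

In descending order of E/h:
shallow corollas: 6.9/3.8 = 1.82 J/s
lavender spikes: 7.4/4.6 = 1.61 J/s
bramble flowers: 13/9.7 = 1.34 J/s
deep corollas: 7.7/7.5 = 1.03 J/s

lavender spikes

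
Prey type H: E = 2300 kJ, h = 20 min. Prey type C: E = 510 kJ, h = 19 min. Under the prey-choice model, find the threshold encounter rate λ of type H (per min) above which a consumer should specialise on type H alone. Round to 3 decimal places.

At the threshold, the rate on type H alone equals the profitability of type C: λ·2300/(1 + λ·20) = 510/19 = 26.84.
Rearranging, λ(2300 − 26.84×20) = 26.84, so λ = 26.84/1763 = 0.01522 per min.

0.015 per min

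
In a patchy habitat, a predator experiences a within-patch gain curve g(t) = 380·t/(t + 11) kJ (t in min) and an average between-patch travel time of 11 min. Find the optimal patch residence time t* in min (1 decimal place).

11.0 min

By the marginal value theorem, leave when the instantaneous gain rate g'(t) equals the habitat-wide average g(t)/(T + t).
g'(t) = 380·11/(t + 11)². Setting 380·11/(t+11)² = 380t/[(t+11)(11+t)] gives 11(11+t) = t(t+11), so t² = 11×11 = 121.
t* = √121 = 11 min.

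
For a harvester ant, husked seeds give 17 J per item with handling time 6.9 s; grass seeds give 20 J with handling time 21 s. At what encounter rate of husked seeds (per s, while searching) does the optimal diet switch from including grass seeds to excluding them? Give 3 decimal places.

0.091 per s

The zero-one rule: include grass seeds iff E₂/h₂ > λE₁/(1+λh₁). Equality gives the switch point.
λE₁h₂ = E₂ + λE₂h₁ ⇒ λ = E₂/(E₁h₂ − E₂h₁) = 20/(357 − 138) = 0.09132 per s.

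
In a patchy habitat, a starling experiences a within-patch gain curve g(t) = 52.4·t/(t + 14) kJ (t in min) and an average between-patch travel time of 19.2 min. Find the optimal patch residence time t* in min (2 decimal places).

Maximise g(t)/(T+t): set derivative to zero → g'(t)(T+t) = g(t).
g'(t) = 52.4·14/(t + 14)². Setting 52.4·14/(t+14)² = 52.4t/[(t+14)(19.2+t)] gives 14(19.2+t) = t(t+14), so t² = 14×19.2 = 268.8.
t* = √268.8 = 16.4 min.

16.40 min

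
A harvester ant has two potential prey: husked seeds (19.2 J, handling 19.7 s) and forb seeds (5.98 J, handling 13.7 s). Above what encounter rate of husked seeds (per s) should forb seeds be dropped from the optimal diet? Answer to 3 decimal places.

0.041 per s

At the threshold, the rate on husked seeds alone equals the profitability of forb seeds: λ·19.2/(1 + λ·19.7) = 5.98/13.7 = 0.4365.
Rearranging, λ(19.2 − 0.4365×19.7) = 0.4365, so λ = 0.4365/10.6 = 0.04117 per s.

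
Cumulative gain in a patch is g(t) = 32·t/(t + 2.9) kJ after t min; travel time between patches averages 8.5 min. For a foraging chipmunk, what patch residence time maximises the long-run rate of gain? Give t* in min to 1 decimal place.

5.0 min

Optimal t* satisfies g'(t*) = g(t*)/(T + t*).
g'(t) = 32·2.9/(t + 2.9)². Setting 32·2.9/(t+2.9)² = 32t/[(t+2.9)(8.5+t)] gives 2.9(8.5+t) = t(t+2.9), so t² = 2.9×8.5 = 24.65.
t* = √24.65 = 4.965 min.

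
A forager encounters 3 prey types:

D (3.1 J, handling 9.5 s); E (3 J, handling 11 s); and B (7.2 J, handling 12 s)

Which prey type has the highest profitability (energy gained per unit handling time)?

In descending order of E/h:
B: 7.2/12 = 0.6 J/s
D: 3.1/9.5 = 0.326 J/s
E: 3/11 = 0.273 J/s

B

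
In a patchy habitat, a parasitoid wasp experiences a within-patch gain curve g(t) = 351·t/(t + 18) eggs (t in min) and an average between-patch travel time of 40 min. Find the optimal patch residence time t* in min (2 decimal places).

By the marginal value theorem, leave when the instantaneous gain rate g'(t) equals the habitat-wide average g(t)/(T + t).
g'(t) = 351·18/(t + 18)². Setting 351·18/(t+18)² = 351t/[(t+18)(40+t)] gives 18(40+t) = t(t+18), so t² = 18×40 = 720.
t* = √720 = 26.83 min.

26.83 min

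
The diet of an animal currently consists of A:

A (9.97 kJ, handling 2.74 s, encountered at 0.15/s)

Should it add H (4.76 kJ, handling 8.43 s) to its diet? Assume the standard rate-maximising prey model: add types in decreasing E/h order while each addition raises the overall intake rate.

No

On A alone, R = ΣλE/(1+Σλh) = 1.496/1.411 = 1.06 kJ/s.
H: E/h = 4.76/8.43 = 0.5647 kJ/s.
0.5647 < 1.06, so adding H would lower the average — exclude it.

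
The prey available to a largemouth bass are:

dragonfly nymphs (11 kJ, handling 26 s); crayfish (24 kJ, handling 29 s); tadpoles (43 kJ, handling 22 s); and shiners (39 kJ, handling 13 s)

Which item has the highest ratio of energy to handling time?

shiners

Profitability E/h (kJ/s): dragonfly nymphs = 11/26 = 0.423, crayfish = 24/29 = 0.828, tadpoles = 43/22 = 1.95, shiners = 39/13 = 3.
Ranked: shiners > tadpoles > crayfish > dragonfly nymphs.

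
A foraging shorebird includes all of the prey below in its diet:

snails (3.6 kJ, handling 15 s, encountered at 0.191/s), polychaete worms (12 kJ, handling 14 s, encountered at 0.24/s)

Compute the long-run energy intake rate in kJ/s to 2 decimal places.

Energy encountered per unit search time: 0.191×3.6 + 0.24×12 = 3.568 kJ/s.
Handling time per unit search time: 0.191×15 + 0.24×14 = 6.225.
Rate = 3.568/(1 + 6.225) = 0.4938 kJ/s.

0.49 kJ/s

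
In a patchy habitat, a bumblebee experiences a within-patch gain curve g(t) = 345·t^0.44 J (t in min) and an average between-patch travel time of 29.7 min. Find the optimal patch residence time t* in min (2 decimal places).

23.34 min

By the marginal value theorem, leave when the instantaneous gain rate g'(t) equals the habitat-wide average g(t)/(T + t).
g'(t) = 0.44·345·t^-0.56. Setting 0.44·345·t^-0.56 = 345·t^0.44/(29.7+t) gives 0.44(29.7+t) = t, so 0.56·t = 0.44×29.7.
t* = 0.44×29.7/0.56 = 23.34 min.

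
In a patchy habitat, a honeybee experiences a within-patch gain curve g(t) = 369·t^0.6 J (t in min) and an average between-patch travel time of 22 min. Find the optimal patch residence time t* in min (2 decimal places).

Optimal t* satisfies g'(t*) = g(t*)/(T + t*).
g'(t) = 0.6·369·t^-0.4. Setting 0.6·369·t^-0.4 = 369·t^0.6/(22+t) gives 0.6(22+t) = t, so 0.40·t = 0.6×22.
t* = 0.6×22/0.40 = 33 min.

33.00 min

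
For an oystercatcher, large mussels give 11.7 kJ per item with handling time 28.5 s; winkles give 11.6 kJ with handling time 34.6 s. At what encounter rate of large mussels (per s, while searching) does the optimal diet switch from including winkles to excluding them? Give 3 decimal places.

The zero-one rule: include winkles iff E₂/h₂ > λE₁/(1+λh₁). Equality gives the switch point.
λE₁h₂ = E₂ + λE₂h₁ ⇒ λ = E₂/(E₁h₂ − E₂h₁) = 11.6/(404.8 − 330.6) = 0.1563 per s.

0.156 per s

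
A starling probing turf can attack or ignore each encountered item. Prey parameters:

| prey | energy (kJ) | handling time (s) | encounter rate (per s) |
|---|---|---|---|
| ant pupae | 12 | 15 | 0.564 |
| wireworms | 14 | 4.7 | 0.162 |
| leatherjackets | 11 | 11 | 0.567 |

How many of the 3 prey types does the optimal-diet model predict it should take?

Profitabilities (E/h, kJ/s): wireworms 2.98, leatherjackets 1, ant pupae 0.8. Add prey in this order while the next type's profitability exceeds the intake rate on those already taken.
Rate on top 1: 1.288. leatherjackets: 1 < 1.288 → exclude; stop.
Optimal diet: wireworms — 1 of 3 types.

1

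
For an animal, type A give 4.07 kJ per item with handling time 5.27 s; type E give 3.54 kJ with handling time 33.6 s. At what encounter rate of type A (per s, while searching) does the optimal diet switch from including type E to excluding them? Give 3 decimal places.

At the threshold, the rate on type A alone equals the profitability of type E: λ·4.07/(1 + λ·5.27) = 3.54/33.6 = 0.1054.
Rearranging, λ(4.07 − 0.1054×5.27) = 0.1054, so λ = 0.1054/3.515 = 0.02998 per s.

0.030 per s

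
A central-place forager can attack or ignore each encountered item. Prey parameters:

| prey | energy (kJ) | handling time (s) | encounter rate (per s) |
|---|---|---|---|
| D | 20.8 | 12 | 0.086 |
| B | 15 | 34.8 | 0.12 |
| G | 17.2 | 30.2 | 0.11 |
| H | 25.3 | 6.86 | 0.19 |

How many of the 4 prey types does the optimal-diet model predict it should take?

Profitabilities (E/h, kJ/s): H 3.69, D 1.73, G 0.57, B 0.431. Add prey in this order while the next type's profitability exceeds the intake rate on those already taken.
Rate on top 1: 2.087. D: 1.73 < 2.087 → exclude; stop.
Optimal diet: H — 1 of 4 types.

1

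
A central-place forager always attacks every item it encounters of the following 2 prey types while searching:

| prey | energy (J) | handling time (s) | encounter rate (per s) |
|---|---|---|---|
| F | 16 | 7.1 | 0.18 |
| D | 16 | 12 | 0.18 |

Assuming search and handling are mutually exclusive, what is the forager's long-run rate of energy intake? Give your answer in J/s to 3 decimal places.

1.298 J/s

R = Σλ_iE_i / (1 + Σλ_ih_i)
Numerator: 0.18×16 + 0.18×16 = 5.76
Denominator: 1 + 0.18×7.1 + 0.18×12 = 4.438
R = 5.76/4.438 = 1.298 J/s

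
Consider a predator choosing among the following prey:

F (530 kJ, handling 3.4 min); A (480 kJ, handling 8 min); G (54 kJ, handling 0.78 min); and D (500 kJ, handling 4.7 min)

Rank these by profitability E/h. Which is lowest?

A

Profitability E/h (kJ/min): F = 530/3.4 = 156, A = 480/8 = 60, G = 54/0.78 = 69.2, D = 500/4.7 = 106.
Ranked: F > D > G > A.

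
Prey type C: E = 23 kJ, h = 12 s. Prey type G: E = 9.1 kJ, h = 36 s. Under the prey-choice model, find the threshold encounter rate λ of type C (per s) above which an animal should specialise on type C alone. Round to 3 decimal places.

At the threshold, the rate on type C alone equals the profitability of type G: λ·23/(1 + λ·12) = 9.1/36 = 0.2528.
Rearranging, λ(23 − 0.2528×12) = 0.2528, so λ = 0.2528/19.97 = 0.01266 per s.

0.013 per s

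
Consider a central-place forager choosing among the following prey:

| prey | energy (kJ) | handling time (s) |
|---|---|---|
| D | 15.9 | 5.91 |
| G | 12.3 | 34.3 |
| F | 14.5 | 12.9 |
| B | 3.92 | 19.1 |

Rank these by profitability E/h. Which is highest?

D

In descending order of E/h:
D: 15.9/5.91 = 2.69 kJ/s
F: 14.5/12.9 = 1.12 kJ/s
G: 12.3/34.3 = 0.359 kJ/s
B: 3.92/19.1 = 0.205 kJ/s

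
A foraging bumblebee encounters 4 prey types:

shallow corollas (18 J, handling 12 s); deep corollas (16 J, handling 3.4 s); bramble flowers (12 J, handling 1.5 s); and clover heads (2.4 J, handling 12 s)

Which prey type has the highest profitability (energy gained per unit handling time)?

Profitability E/h (J/s): shallow corollas = 18/12 = 1.5, deep corollas = 16/3.4 = 4.71, bramble flowers = 12/1.5 = 8, clover heads = 2.4/12 = 0.2.
Ranked: bramble flowers > deep corollas > shallow corollas > clover heads.

bramble flowers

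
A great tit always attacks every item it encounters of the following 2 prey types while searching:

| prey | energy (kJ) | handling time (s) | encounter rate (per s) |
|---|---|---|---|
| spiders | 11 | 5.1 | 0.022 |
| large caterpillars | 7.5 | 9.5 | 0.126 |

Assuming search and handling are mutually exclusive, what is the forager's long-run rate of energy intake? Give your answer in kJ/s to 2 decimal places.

R = Σλ_iE_i / (1 + Σλ_ih_i)
Numerator: 0.022×11 + 0.126×7.5 = 1.187
Denominator: 1 + 0.022×5.1 + 0.126×9.5 = 2.309
R = 1.187/2.309 = 0.514 kJ/s

0.51 kJ/s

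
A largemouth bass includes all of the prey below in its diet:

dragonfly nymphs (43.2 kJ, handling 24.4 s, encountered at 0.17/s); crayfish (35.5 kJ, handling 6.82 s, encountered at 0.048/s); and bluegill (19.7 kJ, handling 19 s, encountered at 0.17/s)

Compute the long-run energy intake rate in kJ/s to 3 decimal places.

R = Σλ_iE_i / (1 + Σλ_ih_i)
Numerator: 0.17×43.2 + 0.048×35.5 + 0.17×19.7 = 12.4
Denominator: 1 + 0.17×24.4 + 0.048×6.82 + 0.17×19 = 8.705
R = 12.4/8.705 = 1.424 kJ/s

1.424 kJ/s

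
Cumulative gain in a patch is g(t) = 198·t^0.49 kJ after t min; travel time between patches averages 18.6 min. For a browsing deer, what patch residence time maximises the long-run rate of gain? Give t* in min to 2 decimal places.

17.87 min

Maximise g(t)/(T+t): set derivative to zero → g'(t)(T+t) = g(t).
g'(t) = 0.49·198·t^-0.51. Setting 0.49·198·t^-0.51 = 198·t^0.49/(18.6+t) gives 0.49(18.6+t) = t, so 0.51·t = 0.49×18.6.
t* = 0.49×18.6/0.51 = 17.87 min.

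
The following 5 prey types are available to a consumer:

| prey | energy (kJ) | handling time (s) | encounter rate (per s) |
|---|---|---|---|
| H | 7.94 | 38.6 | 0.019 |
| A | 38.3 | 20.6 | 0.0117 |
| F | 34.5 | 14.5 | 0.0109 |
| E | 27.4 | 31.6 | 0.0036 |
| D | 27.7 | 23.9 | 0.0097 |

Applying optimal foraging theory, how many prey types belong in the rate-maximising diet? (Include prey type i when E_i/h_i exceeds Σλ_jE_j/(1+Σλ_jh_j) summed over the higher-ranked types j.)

E/h in descending order: F 2.38, A 1.86, D 1.16, E 0.867, H 0.206 kJ/s. The optimal diet is the largest prefix of this list for which every included type satisfies E_i/h_i > R on the types above it.
Rate on top 1: 0.3247. A: 1.86 > 0.3247 → include.
Rate on top 2: 0.5891. D: 1.16 > 0.5891 → include.
Rate on top 3: 0.6701. E: 0.867 > 0.6701 → include.
Rate on top 4: 0.6829. H: 0.206 < 0.6829 → exclude; stop.
Optimal diet: F, A, D, E — 4 of 5 types.

4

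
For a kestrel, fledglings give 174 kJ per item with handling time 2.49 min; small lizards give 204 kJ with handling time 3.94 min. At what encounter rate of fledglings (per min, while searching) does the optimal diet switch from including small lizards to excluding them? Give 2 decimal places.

1.15 per min

At the threshold, the rate on fledglings alone equals the profitability of small lizards: λ·174/(1 + λ·2.49) = 204/3.94 = 51.78.
Rearranging, λ(174 − 51.78×2.49) = 51.78, so λ = 51.78/45.08 = 1.149 per min.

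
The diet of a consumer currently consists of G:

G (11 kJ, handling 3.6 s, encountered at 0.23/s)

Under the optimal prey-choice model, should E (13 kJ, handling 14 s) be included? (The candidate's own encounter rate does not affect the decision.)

Current rate: (0.23×11)/(1 + 0.23×3.6) = 1.384 kJ/s.
Profitability of E: 13/14 = 0.9286 kJ/s.
0.9286 < 1.384, so adding E would lower the average — exclude it.

No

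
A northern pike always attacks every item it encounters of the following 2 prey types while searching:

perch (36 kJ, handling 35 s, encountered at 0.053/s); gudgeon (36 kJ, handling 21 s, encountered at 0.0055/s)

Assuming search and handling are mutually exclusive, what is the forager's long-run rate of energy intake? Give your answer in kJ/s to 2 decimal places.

R = Σλ_iE_i / (1 + Σλ_ih_i)
Numerator: 0.053×36 + 0.0055×36 = 2.106
Denominator: 1 + 0.053×35 + 0.0055×21 = 2.97
R = 2.106/2.97 = 0.709 kJ/s

0.71 kJ/s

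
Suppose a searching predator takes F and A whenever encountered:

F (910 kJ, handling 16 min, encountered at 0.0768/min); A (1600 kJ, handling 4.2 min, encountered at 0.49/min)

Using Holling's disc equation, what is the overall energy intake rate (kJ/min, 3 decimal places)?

R = (0.0768×910 + 0.49×1600) / (1 + 0.0768×16 + 0.49×4.2) = 853.9/4.287 = 199.2 kJ/min.

199.190 kJ/min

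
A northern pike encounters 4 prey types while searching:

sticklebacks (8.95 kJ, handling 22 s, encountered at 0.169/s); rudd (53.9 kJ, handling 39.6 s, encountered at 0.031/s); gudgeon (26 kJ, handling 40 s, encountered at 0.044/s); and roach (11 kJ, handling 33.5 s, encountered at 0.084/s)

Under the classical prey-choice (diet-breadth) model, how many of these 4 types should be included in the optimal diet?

1

E/h in descending order: rudd 1.36, gudgeon 0.65, sticklebacks 0.407, roach 0.328 kJ/s. The optimal diet is the largest prefix of this list for which every included type satisfies E_i/h_i > R on the types above it.
Rate on top 1: 0.7501. gudgeon: 0.65 < 0.7501 → exclude; stop.
Optimal diet: rudd — 1 of 4 types.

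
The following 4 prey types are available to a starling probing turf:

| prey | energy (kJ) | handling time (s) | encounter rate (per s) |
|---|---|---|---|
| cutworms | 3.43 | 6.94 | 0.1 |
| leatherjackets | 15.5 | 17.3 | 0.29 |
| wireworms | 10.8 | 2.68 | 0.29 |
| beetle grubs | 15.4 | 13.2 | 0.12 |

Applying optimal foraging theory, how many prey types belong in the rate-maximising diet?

E/h in descending order: wireworms 4.03, beetle grubs 1.17, leatherjackets 0.896, cutworms 0.494 kJ/s. The optimal diet is the largest prefix of this list for which every included type satisfies E_i/h_i > R on the types above it.
Rate on top 1: 1.762. beetle grubs: 1.17 < 1.762 → exclude; stop.
Optimal diet: wireworms — 1 of 4 types.

1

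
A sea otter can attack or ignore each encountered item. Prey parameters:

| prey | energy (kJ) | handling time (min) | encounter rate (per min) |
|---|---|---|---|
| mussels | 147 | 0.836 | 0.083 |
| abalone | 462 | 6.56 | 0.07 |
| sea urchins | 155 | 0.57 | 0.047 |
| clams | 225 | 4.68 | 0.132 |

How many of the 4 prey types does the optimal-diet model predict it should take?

E/h in descending order: sea urchins 272, mussels 176, abalone 70.4, clams 48.1 kJ/min. The optimal diet is the largest prefix of this list for which every included type satisfies E_i/h_i > R on the types above it.
Rate on top 1: 7.095. mussels: 176 > 7.095 → include.
Rate on top 2: 17.78. abalone: 70.4 > 17.78 → include.
Rate on top 3: 33.32. clams: 48.1 > 33.32 → include.
Optimal diet: sea urchins, mussels, abalone, clams — 4 of 4 types.

4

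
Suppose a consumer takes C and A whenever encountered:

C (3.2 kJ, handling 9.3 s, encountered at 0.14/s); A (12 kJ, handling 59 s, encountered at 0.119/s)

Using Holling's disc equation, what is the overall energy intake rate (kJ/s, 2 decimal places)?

0.20 kJ/s

Energy encountered per unit search time: 0.14×3.2 + 0.119×12 = 1.876 kJ/s.
Handling time per unit search time: 0.14×9.3 + 0.119×59 = 8.323.
Rate = 1.876/(1 + 8.323) = 0.2012 kJ/s.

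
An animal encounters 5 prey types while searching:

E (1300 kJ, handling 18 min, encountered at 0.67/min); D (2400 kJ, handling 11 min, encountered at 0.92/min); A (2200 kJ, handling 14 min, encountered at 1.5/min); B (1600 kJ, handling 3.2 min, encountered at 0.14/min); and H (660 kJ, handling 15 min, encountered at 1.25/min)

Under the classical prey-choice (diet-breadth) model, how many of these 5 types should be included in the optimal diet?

2

Rank by E/h (kJ/min): B 500, D 218, A 157, E 72.2, H 44. Include each in turn until the next type's E/h falls below the running intake rate.
Rate on top 1: 154.7. D: 218 > 154.7 → include.
Rate on top 2: 210.2. A: 157 < 210.2 → exclude; stop.
Optimal diet: B, D — 2 of 5 types.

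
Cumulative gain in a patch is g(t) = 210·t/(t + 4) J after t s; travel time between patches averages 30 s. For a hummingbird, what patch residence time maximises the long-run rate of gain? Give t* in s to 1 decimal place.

Maximise g(t)/(T+t): set derivative to zero → g'(t)(T+t) = g(t).
g'(t) = 210·4/(t + 4)². Setting 210·4/(t+4)² = 210t/[(t+4)(30+t)] gives 4(30+t) = t(t+4), so t² = 4×30 = 120.
t* = √120 = 10.95 s.

11.0 s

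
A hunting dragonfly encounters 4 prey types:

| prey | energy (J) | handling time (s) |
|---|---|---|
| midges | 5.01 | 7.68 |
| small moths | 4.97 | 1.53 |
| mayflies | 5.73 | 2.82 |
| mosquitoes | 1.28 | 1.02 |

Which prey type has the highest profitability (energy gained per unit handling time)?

small moths

In descending order of E/h:
small moths: 4.97/1.53 = 3.25 J/s
mayflies: 5.73/2.82 = 2.03 J/s
mosquitoes: 1.28/1.02 = 1.25 J/s
midges: 5.01/7.68 = 0.652 J/s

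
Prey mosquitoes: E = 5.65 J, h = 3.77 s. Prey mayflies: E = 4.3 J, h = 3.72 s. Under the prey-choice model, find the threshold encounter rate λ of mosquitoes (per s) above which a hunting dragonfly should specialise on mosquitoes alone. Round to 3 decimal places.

0.895 per s

The zero-one rule: include mayflies iff E₂/h₂ > λE₁/(1+λh₁). Equality gives the switch point.
λE₁h₂ = E₂ + λE₂h₁ ⇒ λ = E₂/(E₁h₂ − E₂h₁) = 4.3/(21.02 − 16.21) = 0.8945 per s.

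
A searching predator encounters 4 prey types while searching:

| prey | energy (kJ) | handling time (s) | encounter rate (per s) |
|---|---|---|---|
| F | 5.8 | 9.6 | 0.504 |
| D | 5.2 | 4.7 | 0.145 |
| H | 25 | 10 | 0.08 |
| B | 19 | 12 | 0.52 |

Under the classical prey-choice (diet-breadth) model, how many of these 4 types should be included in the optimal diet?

2

Profitabilities (E/h, kJ/s): H 2.5, B 1.58, D 1.11, F 0.604. Add prey in this order while the next type's profitability exceeds the intake rate on those already taken.
Rate on top 1: 1.111. B: 1.58 > 1.111 → include.
Rate on top 2: 1.478. D: 1.11 < 1.478 → exclude; stop.
Optimal diet: H, B — 2 of 4 types.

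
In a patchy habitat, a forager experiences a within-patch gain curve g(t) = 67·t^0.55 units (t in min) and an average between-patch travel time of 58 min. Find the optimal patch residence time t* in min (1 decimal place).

Optimal t* satisfies g'(t*) = g(t*)/(T + t*).
g'(t) = 0.55·67·t^-0.45. Setting 0.55·67·t^-0.45 = 67·t^0.55/(58+t) gives 0.55(58+t) = t, so 0.45·t = 0.55×58.
t* = 0.55×58/0.45 = 70.89 min.

70.9 min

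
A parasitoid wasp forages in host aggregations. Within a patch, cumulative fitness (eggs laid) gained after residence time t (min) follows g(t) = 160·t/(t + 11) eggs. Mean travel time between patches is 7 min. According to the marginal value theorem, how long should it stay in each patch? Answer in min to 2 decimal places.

8.77 min

Optimal t* satisfies g'(t*) = g(t*)/(T + t*).
g'(t) = 160·11/(t + 11)². Setting 160·11/(t+11)² = 160t/[(t+11)(7+t)] gives 11(7+t) = t(t+11), so t² = 11×7 = 77.
t* = √77 = 8.775 min.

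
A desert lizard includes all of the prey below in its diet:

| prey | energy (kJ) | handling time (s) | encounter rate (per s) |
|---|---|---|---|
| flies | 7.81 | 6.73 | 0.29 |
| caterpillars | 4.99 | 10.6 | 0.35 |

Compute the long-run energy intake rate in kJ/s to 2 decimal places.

0.60 kJ/s

Energy encountered per unit search time: 0.29×7.81 + 0.35×4.99 = 4.011 kJ/s.
Handling time per unit search time: 0.29×6.73 + 0.35×10.6 = 5.662.
Rate = 4.011/(1 + 5.662) = 0.6022 kJ/s.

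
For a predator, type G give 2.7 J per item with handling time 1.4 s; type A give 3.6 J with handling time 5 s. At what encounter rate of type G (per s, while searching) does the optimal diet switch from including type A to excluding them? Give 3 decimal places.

0.426 per s

Drop type A once their profitability E₂/h₂ falls below the rate achievable on type G alone: E₂/h₂ = λE₁/(1 + λh₁).
Solve for λ: λE₁h₂ = E₂(1 + λh₁) → λ(E₁h₂ − E₂h₁) = E₂ → λ = E₂/(E₁h₂ − E₂h₁).
λ = 3.6/(2.7×5 − 3.6×1.4) = 3.6/8.46 = 0.4255 per s.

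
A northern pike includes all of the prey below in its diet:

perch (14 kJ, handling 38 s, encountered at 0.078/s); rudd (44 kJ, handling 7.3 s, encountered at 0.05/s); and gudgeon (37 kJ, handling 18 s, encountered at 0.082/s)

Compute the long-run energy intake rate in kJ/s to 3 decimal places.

R = Σλ_iE_i / (1 + Σλ_ih_i)
Numerator: 0.078×14 + 0.05×44 + 0.082×37 = 6.326
Denominator: 1 + 0.078×38 + 0.05×7.3 + 0.082×18 = 5.805
R = 6.326/5.805 = 1.09 kJ/s

1.090 kJ/s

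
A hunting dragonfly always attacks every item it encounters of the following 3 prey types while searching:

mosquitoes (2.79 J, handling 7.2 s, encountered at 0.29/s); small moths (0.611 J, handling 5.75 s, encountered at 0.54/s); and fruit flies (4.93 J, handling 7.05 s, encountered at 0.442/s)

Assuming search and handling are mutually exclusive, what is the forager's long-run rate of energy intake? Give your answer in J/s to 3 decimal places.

R = Σλ_iE_i / (1 + Σλ_ih_i)
Numerator: 0.29×2.79 + 0.54×0.611 + 0.442×4.93 = 3.318
Denominator: 1 + 0.29×7.2 + 0.54×5.75 + 0.442×7.05 = 9.309
R = 3.318/9.309 = 0.3564 J/s

0.356 J/s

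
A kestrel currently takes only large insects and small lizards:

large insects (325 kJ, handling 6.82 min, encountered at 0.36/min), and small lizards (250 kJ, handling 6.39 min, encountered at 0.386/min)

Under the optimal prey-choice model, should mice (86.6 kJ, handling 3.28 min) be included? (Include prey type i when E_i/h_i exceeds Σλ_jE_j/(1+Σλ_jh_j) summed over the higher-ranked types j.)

No

Intake rate on the current diet: R = (0.36×325 + 0.386×250) / (1 + 0.36×6.82 + 0.386×6.39) = 213.5/5.922 = 36.05 kJ/min.
Profitability of mice: 86.6/3.28 = 26.4 kJ/min.
Since 26.4 < R, time spent handling mice is better spent searching.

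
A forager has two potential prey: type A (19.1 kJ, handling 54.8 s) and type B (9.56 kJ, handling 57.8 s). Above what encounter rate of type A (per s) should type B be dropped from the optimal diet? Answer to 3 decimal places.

0.016 per s

Drop type B once their profitability E₂/h₂ falls below the rate achievable on type A alone: E₂/h₂ = λE₁/(1 + λh₁).
Solve for λ: λE₁h₂ = E₂(1 + λh₁) → λ(E₁h₂ − E₂h₁) = E₂ → λ = E₂/(E₁h₂ − E₂h₁).
λ = 9.56/(19.1×57.8 − 9.56×54.8) = 9.56/580.1 = 0.01648 per s.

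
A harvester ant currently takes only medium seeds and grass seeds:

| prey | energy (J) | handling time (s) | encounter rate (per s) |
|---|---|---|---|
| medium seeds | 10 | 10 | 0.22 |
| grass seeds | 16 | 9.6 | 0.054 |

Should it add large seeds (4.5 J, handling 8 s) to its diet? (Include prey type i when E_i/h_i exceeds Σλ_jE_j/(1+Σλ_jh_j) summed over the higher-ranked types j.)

No

Intake rate on the current diet: R = (0.22×10 + 0.054×16) / (1 + 0.22×10 + 0.054×9.6) = 3.064/3.718 = 0.824 J/s.
Profitability of large seeds: 4.5/8 = 0.5625 J/s.
0.5625 < 0.824, so adding large seeds would lower the average — exclude it.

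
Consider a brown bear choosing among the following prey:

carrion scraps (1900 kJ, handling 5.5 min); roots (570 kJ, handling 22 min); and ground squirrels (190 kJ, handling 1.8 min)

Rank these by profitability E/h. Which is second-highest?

In descending order of E/h:
carrion scraps: 1900/5.5 = 345 kJ/min
ground squirrels: 190/1.8 = 106 kJ/min
roots: 570/22 = 25.9 kJ/min

ground squirrels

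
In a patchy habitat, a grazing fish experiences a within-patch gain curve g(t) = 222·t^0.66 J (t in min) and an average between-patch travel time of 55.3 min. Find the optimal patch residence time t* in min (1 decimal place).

Maximise g(t)/(T+t): set derivative to zero → g'(t)(T+t) = g(t).
g'(t) = 0.66·222·t^-0.34. Setting 0.66·222·t^-0.34 = 222·t^0.66/(55.3+t) gives 0.66(55.3+t) = t, so 0.34·t = 0.66×55.3.
t* = 0.66×55.3/0.34 = 107.3 min.

107.3 min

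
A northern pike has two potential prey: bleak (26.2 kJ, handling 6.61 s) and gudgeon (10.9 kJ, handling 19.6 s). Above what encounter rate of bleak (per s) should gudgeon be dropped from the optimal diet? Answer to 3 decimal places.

At the threshold, the rate on bleak alone equals the profitability of gudgeon: λ·26.2/(1 + λ·6.61) = 10.9/19.6 = 0.5561.
Rearranging, λ(26.2 − 0.5561×6.61) = 0.5561, so λ = 0.5561/22.52 = 0.02469 per s.

0.025 per s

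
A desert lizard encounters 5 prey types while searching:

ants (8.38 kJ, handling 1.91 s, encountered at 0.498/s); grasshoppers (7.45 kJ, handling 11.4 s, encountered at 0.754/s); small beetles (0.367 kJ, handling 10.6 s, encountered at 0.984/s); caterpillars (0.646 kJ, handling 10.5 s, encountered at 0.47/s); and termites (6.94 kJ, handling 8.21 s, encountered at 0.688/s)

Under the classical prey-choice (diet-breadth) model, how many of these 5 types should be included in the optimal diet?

Rank by E/h (kJ/s): ants 4.39, termites 0.845, grasshoppers 0.654, caterpillars 0.0615, small beetles 0.0346. Include each in turn until the next type's E/h falls below the running intake rate.
Rate on top 1: 2.139. termites: 0.845 < 2.139 → exclude; stop.
Optimal diet: ants — 1 of 5 types.

1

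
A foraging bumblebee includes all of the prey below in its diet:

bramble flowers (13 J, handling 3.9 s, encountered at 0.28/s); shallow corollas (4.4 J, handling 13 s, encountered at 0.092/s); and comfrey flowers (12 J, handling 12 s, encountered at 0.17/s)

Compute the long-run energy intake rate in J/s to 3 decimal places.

R = (0.28×13 + 0.092×4.4 + 0.17×12) / (1 + 0.28×3.9 + 0.092×13 + 0.17×12) = 6.085/5.328 = 1.142 J/s.

1.142 J/s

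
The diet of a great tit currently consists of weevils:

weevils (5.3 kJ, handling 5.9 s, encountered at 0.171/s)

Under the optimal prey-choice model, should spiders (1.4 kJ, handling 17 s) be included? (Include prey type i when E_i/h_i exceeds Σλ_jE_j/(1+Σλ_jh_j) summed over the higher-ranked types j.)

Current rate: (0.171×5.3)/(1 + 0.171×5.9) = 0.4511 kJ/s.
Profitability of spiders: 1.4/17 = 0.08235 kJ/s.
0.08235 < 0.4511, so adding spiders would lower the average — exclude it.

No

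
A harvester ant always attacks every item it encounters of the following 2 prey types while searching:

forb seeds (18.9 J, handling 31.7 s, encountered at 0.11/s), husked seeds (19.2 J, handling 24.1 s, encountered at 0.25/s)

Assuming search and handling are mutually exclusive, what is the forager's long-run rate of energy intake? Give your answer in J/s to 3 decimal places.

0.654 J/s

R = (0.11×18.9 + 0.25×19.2) / (1 + 0.11×31.7 + 0.25×24.1) = 6.879/10.51 = 0.6544 J/s.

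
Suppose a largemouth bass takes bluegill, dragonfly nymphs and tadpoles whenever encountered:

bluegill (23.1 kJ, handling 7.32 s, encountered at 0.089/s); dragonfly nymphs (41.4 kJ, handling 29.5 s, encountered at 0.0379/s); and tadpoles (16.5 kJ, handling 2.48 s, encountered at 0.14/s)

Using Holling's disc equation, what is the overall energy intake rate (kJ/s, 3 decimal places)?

R = (0.089×23.1 + 0.0379×41.4 + 0.14×16.5) / (1 + 0.089×7.32 + 0.0379×29.5 + 0.14×2.48) = 5.935/3.117 = 1.904 kJ/s.

1.904 kJ/s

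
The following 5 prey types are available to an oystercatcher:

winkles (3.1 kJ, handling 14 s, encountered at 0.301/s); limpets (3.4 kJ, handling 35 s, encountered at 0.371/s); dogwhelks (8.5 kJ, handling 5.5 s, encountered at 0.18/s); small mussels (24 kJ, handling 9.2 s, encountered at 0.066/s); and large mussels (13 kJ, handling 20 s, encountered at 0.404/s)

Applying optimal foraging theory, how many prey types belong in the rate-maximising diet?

Profitabilities (E/h, kJ/s): small mussels 2.61, dogwhelks 1.55, large mussels 0.65, winkles 0.221, limpets 0.0971. Add prey in this order while the next type's profitability exceeds the intake rate on those already taken.
Rate on top 1: 0.9856. dogwhelks: 1.55 > 0.9856 → include.
Rate on top 2: 1.199. large mussels: 0.65 < 1.199 → exclude; stop.
Optimal diet: small mussels, dogwhelks — 2 of 5 types.

2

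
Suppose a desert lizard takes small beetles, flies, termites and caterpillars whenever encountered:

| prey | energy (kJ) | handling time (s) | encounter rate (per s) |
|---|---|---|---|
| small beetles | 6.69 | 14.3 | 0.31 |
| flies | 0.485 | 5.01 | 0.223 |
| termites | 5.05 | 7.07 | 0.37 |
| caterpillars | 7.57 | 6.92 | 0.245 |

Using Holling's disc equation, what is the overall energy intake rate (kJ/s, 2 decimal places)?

R = (0.31×6.69 + 0.223×0.485 + 0.37×5.05 + 0.245×7.57) / (1 + 0.31×14.3 + 0.223×5.01 + 0.37×7.07 + 0.245×6.92) = 5.905/10.86 = 0.5437 kJ/s.

0.54 kJ/s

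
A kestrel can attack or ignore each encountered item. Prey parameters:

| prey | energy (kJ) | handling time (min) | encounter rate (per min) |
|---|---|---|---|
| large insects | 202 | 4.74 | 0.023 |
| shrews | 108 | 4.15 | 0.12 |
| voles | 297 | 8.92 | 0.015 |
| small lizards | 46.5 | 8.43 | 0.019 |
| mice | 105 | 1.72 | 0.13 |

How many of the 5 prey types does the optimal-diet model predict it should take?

4

Profitabilities (E/h, kJ/min): mice 61, large insects 42.6, voles 33.3, shrews 26, small lizards 5.52. Add prey in this order while the next type's profitability exceeds the intake rate on those already taken.
Rate on top 1: 11.16. large insects: 42.6 > 11.16 → include.
Rate on top 2: 13.73. voles: 33.3 > 13.73 → include.
Rate on top 3: 15.51. shrews: 26 > 15.51 → include.
Rate on top 4: 18.18. small lizards: 5.52 < 18.18 → exclude; stop.
Optimal diet: mice, large insects, voles, shrews — 4 of 5 types.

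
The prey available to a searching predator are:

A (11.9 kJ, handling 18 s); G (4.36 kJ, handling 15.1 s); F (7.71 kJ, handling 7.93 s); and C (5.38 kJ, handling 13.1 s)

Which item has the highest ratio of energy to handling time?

Profitability E/h (kJ/s): A = 11.9/18 = 0.661, G = 4.36/15.1 = 0.289, F = 7.71/7.93 = 0.972, C = 5.38/13.1 = 0.411.
Ranked: F > A > C > G.

F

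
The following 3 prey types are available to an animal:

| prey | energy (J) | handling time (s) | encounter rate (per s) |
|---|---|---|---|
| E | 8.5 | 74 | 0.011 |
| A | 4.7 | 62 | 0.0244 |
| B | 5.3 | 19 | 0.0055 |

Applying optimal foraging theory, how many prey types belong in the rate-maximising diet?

3

E/h in descending order: B 0.279, E 0.115, A 0.0758 J/s. The optimal diet is the largest prefix of this list for which every included type satisfies E_i/h_i > R on the types above it.
Rate on top 1: 0.02639. E: 0.115 > 0.02639 → include.
Rate on top 2: 0.06393. A: 0.0758 > 0.06393 → include.
Optimal diet: B, E, A — 3 of 3 types.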